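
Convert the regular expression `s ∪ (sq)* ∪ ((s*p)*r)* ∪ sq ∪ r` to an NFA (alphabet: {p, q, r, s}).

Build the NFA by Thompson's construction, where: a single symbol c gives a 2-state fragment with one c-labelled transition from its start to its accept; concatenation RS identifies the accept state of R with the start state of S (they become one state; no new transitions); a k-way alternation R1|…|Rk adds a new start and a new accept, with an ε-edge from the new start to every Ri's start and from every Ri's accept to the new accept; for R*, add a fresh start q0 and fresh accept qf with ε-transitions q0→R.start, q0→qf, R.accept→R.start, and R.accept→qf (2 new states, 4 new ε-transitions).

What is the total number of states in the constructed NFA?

24

Bottom-up over the parse tree:
Each of the 9 symbol leaves contributes a 2-state fragment.
  sq = 3 states
  (sq)* = 5 states
  s* = 4 states
  s*p = 5 states
  (s*p)* = 7 states
  (s*p)*r = 8 states
  ((s*p)*r)* = 10 states
  sq = 3 states
  s ∪ (sq)* ∪ ((s*p)*r)* ∪ sq ∪ r = 24 states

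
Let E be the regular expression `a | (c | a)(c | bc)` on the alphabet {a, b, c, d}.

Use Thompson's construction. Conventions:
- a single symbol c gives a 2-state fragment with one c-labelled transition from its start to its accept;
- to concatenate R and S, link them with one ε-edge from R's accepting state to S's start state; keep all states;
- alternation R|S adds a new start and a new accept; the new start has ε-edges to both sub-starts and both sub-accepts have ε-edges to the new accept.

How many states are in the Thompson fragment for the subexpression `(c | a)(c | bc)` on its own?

Fragment for `(c | a)(c | bc)`:
Each of the 5 symbol leaves contributes a 2-state fragment.
  c | a = 6 states
  bc = 4 states
  c | bc = 8 states
  (c | a)(c | bc) = 14 states

14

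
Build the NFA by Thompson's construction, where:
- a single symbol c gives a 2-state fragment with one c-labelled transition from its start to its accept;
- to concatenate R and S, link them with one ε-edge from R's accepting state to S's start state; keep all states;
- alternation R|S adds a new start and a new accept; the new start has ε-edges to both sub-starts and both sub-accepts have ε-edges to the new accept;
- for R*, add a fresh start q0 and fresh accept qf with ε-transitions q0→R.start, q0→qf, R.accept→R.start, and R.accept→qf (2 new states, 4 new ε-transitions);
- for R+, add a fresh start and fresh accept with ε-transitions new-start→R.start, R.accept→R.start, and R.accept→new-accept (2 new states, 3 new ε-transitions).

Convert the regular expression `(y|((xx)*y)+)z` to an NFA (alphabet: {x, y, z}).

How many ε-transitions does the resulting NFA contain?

14

By structural recursion:
Each of the 5 symbol leaves contributes 0 ε-transitions.
  xx — 1 ε-transition
  (xx)* — 5 ε-transitions
  (xx)*y — 6 ε-transitions
  ((xx)*y)+ — 9 ε-transitions
  y|((xx)*y)+ — 13 ε-transitions
  (y|((xx)*y)+)z — 14 ε-transitions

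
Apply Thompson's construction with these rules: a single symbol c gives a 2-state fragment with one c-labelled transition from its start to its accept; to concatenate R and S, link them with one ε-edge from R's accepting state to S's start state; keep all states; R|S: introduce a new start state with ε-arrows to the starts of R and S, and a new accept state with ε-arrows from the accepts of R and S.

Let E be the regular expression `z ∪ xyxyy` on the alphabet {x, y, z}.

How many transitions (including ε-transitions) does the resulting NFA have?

14

Per subexpression:
Each of the 6 symbol leaves contributes 1 transition (1 symbol, 0 ε).
  xyxyy = 9 transitions (5 symbol, 4 ε)
  z ∪ xyxyy = 14 transitions (6 symbol, 8 ε)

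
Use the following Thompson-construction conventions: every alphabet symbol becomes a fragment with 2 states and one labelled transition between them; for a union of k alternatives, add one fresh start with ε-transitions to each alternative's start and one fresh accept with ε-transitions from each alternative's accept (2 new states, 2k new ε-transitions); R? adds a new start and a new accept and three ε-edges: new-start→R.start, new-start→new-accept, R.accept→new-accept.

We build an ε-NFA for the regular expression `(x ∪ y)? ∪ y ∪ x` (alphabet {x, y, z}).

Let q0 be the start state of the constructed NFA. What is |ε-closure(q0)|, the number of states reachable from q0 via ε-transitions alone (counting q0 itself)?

9

Let C(F) = |ε-closure(F.start)| within fragment F, and note whether F accepts ε. Symbol fragments have C = 1 and do not accept ε. Then:
  x ∪ y → |closure| = 1 + 1 + 1 = 3 (the new accept is not ε-reachable since no branch accepts ε)
  (x ∪ y)? → new start has ε-edges to the inner start and to the new accept, so |closure| = 2 + 3 = 5
  (x ∪ y)? ∪ y ∪ x → new start ε-reaches every alternative's start; at least one alternative accepts ε, so the union's new accept is reached too: |closure| = 1 + 5 + 1 + 1 + 1 = 9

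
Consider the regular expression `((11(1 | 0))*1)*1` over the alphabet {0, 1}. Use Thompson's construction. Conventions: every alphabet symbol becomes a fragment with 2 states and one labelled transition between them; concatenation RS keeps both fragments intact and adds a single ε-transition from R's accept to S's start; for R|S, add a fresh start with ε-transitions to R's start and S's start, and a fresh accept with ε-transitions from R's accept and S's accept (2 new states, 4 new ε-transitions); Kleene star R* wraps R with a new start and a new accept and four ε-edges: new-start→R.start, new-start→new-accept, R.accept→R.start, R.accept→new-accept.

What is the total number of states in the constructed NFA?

18

Building bottom-up:
Each of the 6 symbol leaves contributes a 2-state fragment.
  1 | 0 = 6 states
  11(1 | 0) = 10 states
  (11(1 | 0))* = 12 states
  (11(1 | 0))*1 = 14 states
  ((11(1 | 0))*1)* = 16 states
  ((11(1 | 0))*1)*1 = 18 states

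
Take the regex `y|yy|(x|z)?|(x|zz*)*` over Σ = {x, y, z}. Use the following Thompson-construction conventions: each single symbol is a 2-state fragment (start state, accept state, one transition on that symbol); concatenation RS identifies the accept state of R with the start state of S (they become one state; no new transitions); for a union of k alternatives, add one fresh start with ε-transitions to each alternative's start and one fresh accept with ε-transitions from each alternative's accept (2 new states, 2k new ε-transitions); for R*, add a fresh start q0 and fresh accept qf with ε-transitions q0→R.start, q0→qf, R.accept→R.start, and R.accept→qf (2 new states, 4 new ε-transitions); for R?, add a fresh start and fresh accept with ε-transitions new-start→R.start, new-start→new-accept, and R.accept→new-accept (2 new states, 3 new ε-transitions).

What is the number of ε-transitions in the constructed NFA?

Building bottom-up:
Each of the 8 symbol leaves contributes 0 ε-transitions.
  yy → 0 ε-transitions
  x|z → 4 ε-transitions
  (x|z)? → 7 ε-transitions
  z* → 4 ε-transitions
  zz* → 4 ε-transitions
  x|zz* → 8 ε-transitions
  (x|zz*)* → 12 ε-transitions
  y|yy|(x|z)?|(x|zz*)* → 27 ε-transitions

27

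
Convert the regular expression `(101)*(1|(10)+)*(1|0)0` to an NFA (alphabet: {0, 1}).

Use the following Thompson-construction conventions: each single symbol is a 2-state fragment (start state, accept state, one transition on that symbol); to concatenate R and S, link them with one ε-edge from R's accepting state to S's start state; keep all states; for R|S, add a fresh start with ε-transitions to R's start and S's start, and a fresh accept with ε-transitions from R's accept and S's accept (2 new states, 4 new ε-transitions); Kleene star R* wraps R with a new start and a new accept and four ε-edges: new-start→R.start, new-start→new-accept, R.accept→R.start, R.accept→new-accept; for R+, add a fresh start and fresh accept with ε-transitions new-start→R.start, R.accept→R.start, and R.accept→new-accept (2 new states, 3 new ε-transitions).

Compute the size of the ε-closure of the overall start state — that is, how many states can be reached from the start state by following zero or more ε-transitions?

12

Compute the ε-closure size of each fragment's start state recursively; a symbol fragment's start has no outgoing ε-edge, so its closure is just itself (size 1).
  101 — C equals the left operand's closure size = 1 (its accept is not ε-reachable, so the closure stops there)
  (101)* — the star's fresh start ε-reaches both the body's start and the fresh accept: C = 2 + 1 = 3
  10 — same as the first factor's closure: C = 1
  (10)+ — new start ε-reaches only the body's start; the new accept needs a symbol first: C = 1 + 1 = 2
  1|(10)+ — C = 1 + 1 + 2 = 4 (the new accept is not ε-reachable since no branch accepts ε)
  (1|(10)+)* — the star's fresh start ε-reaches both the body's start and the fresh accept: C = 2 + 4 = 6
  1|0 — C = 1 + 1 + 1 = 3 (the new accept is not ε-reachable since no branch accepts ε)
  (101)*(1|(10)+)*(1|0)0 — the left operand accepts ε, so the closure extends into the next operand (via the concat ε-link); C = 3 + 6 + 3 = 12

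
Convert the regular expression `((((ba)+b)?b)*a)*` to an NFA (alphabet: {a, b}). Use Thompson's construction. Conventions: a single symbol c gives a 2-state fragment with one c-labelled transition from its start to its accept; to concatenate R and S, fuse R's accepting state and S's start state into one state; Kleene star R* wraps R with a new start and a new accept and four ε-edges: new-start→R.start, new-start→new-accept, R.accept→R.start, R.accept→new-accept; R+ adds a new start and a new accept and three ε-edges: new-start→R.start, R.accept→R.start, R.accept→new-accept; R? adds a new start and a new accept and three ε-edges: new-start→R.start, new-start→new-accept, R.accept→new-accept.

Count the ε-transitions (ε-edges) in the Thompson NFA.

Recursing over subexpressions:
Each of the 5 symbol leaves contributes 0 ε-transitions.
  ba — 0 ε-transitions
  (ba)+ — 3 ε-transitions
  (ba)+b — 3 ε-transitions
  ((ba)+b)? — 6 ε-transitions
  ((ba)+b)?b — 6 ε-transitions
  (((ba)+b)?b)* — 10 ε-transitions
  (((ba)+b)?b)*a — 10 ε-transitions
  ((((ba)+b)?b)*a)* — 14 ε-transitions

14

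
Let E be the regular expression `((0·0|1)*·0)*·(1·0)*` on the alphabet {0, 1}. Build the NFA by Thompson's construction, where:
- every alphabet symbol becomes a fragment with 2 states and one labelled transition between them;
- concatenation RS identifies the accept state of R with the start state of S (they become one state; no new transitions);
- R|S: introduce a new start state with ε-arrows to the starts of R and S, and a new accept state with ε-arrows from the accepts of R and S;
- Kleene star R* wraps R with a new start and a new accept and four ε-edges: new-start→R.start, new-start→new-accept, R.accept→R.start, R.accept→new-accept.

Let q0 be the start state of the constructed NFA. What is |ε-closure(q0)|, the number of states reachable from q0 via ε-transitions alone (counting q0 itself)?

Compute the ε-closure size of each fragment's start state recursively; a symbol fragment's start has no outgoing ε-edge, so its closure is just itself (size 1).
  0·0 — same as the first factor's closure: |closure| = 1
  0·0|1 — |closure| = 1 + 1 + 1 = 3 (the new accept is not ε-reachable since no branch accepts ε)
  (0·0|1)* — |closure| = 1 (new start) + 3 (body) + 1 (new accept) = 5
  (0·0|1)*·0 — |closure| = 5 + (1−1) = 5 (closure spills across the concat boundary because the left factor accepts ε)
  ((0·0|1)*·0)* — |closure| = 1 (new start) + 5 (body) + 1 (new accept) = 7
  1·0 — same as the first factor's closure: |closure| = 1
  (1·0)* — the star's fresh start ε-reaches both the body's start and the fresh accept: |closure| = 2 + 1 = 3
  ((0·0|1)*·0)*·(1·0)* — the left operand accepts ε, so the closure extends into the next operand (the shared merged state is already counted); |closure| = 7 + (3−1) = 9

9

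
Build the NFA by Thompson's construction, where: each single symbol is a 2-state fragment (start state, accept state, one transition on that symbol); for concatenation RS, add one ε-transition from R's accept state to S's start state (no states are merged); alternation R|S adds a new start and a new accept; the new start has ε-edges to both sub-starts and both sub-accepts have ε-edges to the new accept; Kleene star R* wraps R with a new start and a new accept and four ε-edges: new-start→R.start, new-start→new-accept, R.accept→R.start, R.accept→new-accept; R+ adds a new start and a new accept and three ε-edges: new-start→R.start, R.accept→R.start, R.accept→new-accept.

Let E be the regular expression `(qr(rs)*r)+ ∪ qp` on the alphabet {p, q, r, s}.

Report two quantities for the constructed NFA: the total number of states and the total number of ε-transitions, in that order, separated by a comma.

Per subexpression:
Each of the 7 symbol leaves contributes 2 states and 0 ε-transitions.
  rs — 4 states, 1 ε-transition
  (rs)* — 6 states, 5 ε-transitions
  qr(rs)*r — 12 states, 8 ε-transitions
  (qr(rs)*r)+ — 14 states, 11 ε-transitions
  qp — 4 states, 1 ε-transition
  (qr(rs)*r)+ ∪ qp — 20 states, 16 ε-transitions

20, 16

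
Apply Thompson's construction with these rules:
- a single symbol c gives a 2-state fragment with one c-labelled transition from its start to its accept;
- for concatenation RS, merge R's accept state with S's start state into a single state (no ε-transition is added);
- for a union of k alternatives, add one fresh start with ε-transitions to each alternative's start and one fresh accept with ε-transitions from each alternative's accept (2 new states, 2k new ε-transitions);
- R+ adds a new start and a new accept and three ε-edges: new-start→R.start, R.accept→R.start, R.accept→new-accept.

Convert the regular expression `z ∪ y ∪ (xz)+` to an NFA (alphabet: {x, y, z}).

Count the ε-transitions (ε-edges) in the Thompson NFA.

Per subexpression:
Each of the 4 symbol leaves contributes 0 ε-transitions.
  xz → 0 ε-transitions
  (xz)+ → 3 ε-transitions
  z ∪ y ∪ (xz)+ → 9 ε-transitions

9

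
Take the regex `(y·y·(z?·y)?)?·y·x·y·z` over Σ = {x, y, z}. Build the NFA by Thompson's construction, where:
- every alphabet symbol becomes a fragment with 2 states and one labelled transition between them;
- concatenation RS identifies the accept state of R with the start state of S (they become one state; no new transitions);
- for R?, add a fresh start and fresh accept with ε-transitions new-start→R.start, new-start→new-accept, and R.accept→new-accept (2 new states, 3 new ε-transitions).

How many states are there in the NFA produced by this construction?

Per subexpression:
Each of the 8 symbol leaves contributes a 2-state fragment.
  z? = 4 states
  z?·y = 5 states
  (z?·y)? = 7 states
  y·y·(z?·y)? = 9 states
  (y·y·(z?·y)?)? = 11 states
  (y·y·(z?·y)?)?·y·x·y·z = 15 states

15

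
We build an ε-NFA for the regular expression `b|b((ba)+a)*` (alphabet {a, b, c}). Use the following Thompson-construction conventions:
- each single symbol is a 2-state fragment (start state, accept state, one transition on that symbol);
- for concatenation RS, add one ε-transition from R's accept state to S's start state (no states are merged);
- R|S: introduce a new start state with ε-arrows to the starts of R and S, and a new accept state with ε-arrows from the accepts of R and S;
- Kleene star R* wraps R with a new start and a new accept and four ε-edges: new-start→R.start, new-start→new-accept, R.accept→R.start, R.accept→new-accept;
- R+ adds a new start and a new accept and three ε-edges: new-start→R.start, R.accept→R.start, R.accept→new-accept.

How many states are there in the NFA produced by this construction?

16

Bottom-up over the parse tree:
Each of the 5 symbol leaves contributes a 2-state fragment.
  ba = 4 states
  (ba)+ = 6 states
  (ba)+a = 8 states
  ((ba)+a)* = 10 states
  b((ba)+a)* = 12 states
  b|b((ba)+a)* = 16 states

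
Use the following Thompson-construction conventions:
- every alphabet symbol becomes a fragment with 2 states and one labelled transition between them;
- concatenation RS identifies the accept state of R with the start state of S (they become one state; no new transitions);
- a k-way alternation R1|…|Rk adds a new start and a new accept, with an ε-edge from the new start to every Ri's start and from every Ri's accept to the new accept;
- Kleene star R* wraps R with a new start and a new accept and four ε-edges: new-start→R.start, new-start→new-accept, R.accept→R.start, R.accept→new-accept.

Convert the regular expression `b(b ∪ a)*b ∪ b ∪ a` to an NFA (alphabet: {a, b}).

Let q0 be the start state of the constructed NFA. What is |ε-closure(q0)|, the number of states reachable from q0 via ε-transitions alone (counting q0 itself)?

Let C(F) = |ε-closure(F.start)| within fragment F, and note whether F accepts ε. Symbol fragments have C = 1 and do not accept ε. Then:
  b ∪ a → new start ε-reaches every alternative's start; none of them accept ε, so the new accept is not reached: |closure| = 1 + 1 + 1 = 3
  (b ∪ a)* → |closure| = 1 (new start) + 3 (body) + 1 (new accept) = 5
  b(b ∪ a)*b → same as the first factor's closure: |closure| = 1
  b(b ∪ a)*b ∪ b ∪ a → new start ε-reaches every alternative's start; none of them accept ε, so the new accept is not reached: |closure| = 1 + 1 + 1 + 1 = 4

4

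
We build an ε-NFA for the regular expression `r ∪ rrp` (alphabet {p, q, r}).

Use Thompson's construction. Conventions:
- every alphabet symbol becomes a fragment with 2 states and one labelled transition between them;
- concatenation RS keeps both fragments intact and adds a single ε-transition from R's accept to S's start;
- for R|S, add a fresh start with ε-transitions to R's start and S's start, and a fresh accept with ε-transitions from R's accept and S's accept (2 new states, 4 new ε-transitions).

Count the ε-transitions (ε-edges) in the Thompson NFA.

6

Building bottom-up:
Each of the 4 symbol leaves contributes 0 ε-transitions.
  rrp = 2 ε-transitions
  r ∪ rrp = 6 ε-transitions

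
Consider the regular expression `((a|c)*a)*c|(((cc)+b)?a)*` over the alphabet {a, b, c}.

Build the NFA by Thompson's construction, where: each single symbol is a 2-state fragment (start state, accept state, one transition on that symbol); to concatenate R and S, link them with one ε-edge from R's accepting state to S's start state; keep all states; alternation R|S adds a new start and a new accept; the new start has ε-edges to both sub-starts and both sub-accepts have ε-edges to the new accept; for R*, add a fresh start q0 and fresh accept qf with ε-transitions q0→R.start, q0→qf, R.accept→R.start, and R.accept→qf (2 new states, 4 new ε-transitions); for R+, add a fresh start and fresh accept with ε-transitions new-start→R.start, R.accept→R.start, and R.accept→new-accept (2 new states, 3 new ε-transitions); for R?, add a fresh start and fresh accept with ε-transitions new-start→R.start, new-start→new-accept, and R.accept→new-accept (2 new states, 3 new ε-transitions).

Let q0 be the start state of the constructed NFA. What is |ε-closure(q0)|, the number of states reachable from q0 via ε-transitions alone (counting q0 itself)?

18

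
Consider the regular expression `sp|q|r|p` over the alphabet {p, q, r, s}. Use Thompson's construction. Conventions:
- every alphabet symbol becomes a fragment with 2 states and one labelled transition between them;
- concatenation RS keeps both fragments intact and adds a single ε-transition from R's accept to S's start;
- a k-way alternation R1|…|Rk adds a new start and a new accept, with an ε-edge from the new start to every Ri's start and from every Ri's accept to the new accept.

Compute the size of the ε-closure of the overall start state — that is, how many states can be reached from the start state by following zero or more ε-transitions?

5

Work bottom-up. For each fragment F, track |ε-closure(F.start)| and whether F's accept lies in that closure (i.e. whether F accepts ε). A single-symbol fragment has closure size 1 and does not accept ε.
  sp — |ε-closure| equals the left operand's closure size = 1 (its accept is not ε-reachable, so the closure stops there)
  sp|q|r|p — |ε-closure| = 1 + 1 + 1 + 1 + 1 = 5 (the new accept is not ε-reachable since no branch accepts ε)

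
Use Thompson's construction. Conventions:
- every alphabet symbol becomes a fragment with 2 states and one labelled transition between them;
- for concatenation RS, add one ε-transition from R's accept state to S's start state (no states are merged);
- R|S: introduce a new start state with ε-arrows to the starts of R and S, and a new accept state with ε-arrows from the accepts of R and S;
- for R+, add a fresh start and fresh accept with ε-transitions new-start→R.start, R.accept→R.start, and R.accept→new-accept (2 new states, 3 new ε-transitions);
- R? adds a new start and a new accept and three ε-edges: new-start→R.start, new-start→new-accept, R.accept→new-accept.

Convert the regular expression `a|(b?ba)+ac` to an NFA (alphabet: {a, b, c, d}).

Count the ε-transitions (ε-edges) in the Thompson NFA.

Recursing over subexpressions:
Each of the 6 symbol leaves contributes 0 ε-transitions.
  b? : 3 ε-transitions
  b?ba : 5 ε-transitions
  (b?ba)+ : 8 ε-transitions
  (b?ba)+ac : 10 ε-transitions
  a|(b?ba)+ac : 14 ε-transitions

14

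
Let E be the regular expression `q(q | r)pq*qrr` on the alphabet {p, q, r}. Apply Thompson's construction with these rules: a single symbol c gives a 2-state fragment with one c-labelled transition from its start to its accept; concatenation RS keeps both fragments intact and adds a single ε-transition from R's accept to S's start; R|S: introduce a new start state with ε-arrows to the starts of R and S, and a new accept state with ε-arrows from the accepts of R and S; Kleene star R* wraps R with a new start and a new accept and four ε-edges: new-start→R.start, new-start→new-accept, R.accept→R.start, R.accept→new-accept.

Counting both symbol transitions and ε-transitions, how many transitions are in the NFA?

22

By structural recursion:
Each of the 8 symbol leaves contributes 1 transition (1 symbol, 0 ε).
  q | r → 6 transitions (2 symbol, 4 ε)
  q* → 5 transitions (1 symbol, 4 ε)
  q(q | r)pq*qrr → 22 transitions (8 symbol, 14 ε)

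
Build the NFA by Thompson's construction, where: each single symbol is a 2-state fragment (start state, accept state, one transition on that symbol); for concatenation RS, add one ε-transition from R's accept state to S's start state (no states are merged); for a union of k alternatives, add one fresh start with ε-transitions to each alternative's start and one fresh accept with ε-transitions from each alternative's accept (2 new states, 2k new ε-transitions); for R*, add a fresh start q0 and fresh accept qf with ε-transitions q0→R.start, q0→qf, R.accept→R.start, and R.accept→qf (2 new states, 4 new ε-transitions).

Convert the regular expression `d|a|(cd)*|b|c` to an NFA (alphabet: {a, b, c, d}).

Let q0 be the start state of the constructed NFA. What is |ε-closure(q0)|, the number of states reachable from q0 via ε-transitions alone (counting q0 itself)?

Compute the ε-closure size of each fragment's start state recursively; a symbol fragment's start has no outgoing ε-edge, so its closure is just itself (size 1).
  cd — |closure| equals the left operand's closure size = 1 (its accept is not ε-reachable, so the closure stops there)
  (cd)* — the star's fresh start ε-reaches both the body's start and the fresh accept: |closure| = 2 + 1 = 3
  d|a|(cd)*|b|c — |closure| = 1 (new start) + (1 + 1 + 3 + 1 + 1) + 1 (new accept, since some branch ε-reaches its own accept) = 9

9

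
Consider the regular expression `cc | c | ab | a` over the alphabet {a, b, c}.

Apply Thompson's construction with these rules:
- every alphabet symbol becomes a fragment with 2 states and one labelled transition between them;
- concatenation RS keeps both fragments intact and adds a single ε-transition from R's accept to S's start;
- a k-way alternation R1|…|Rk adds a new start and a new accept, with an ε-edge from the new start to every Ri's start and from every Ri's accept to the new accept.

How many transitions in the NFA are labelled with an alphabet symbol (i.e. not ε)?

6

Recursing over subexpressions:
Each of the 6 symbol leaves contributes exactly 1 symbol transition.
  cc : 2 symbol transitions
  ab : 2 symbol transitions
  cc | c | ab | a : 6 symbol transitions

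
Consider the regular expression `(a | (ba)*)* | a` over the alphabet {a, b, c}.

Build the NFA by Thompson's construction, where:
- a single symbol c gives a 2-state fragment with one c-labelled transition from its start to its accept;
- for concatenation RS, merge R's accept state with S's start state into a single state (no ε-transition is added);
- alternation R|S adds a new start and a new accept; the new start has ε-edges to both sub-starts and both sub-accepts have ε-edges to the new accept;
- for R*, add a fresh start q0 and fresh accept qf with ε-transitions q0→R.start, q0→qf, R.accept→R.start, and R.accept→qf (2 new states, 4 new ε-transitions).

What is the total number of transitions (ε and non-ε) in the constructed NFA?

20

Recursing over subexpressions:
Each of the 4 symbol leaves contributes 1 transition (1 symbol, 0 ε).
  ba — 2 transitions (2 symbol, 0 ε)
  (ba)* — 6 transitions (2 symbol, 4 ε)
  a | (ba)* — 11 transitions (3 symbol, 8 ε)
  (a | (ba)*)* — 15 transitions (3 symbol, 12 ε)
  (a | (ba)*)* | a — 20 transitions (4 symbol, 16 ε)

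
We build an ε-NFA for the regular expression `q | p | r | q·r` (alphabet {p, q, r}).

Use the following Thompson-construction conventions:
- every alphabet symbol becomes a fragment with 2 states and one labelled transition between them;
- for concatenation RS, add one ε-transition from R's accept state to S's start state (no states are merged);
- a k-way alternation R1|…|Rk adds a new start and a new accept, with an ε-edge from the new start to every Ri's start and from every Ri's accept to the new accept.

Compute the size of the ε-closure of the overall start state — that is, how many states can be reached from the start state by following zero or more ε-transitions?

Let C(F) = |ε-closure(F.start)| within fragment F, and note whether F accepts ε. Symbol fragments have C = 1 and do not accept ε. Then:
  q·r : |ε-closure| equals the left operand's closure size = 1 (its accept is not ε-reachable, so the closure stops there)
  q | p | r | q·r : new start ε-reaches every alternative's start; none of them accept ε, so the new accept is not reached: |ε-closure| = 1 + 1 + 1 + 1 + 1 = 5

5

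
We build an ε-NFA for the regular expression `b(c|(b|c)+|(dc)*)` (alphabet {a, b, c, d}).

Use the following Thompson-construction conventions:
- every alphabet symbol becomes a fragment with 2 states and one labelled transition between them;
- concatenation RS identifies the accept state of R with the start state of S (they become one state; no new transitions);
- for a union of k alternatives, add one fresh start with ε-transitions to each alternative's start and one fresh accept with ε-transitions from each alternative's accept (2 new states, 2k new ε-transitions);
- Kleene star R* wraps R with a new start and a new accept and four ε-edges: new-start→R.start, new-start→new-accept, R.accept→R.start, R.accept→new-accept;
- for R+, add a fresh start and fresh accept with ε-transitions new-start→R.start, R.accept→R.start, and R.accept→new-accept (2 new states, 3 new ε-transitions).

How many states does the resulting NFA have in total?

18

By structural recursion:
Each of the 6 symbol leaves contributes a 2-state fragment.
  b|c — 6 states
  (b|c)+ — 8 states
  dc — 3 states
  (dc)* — 5 states
  c|(b|c)+|(dc)* — 17 states
  b(c|(b|c)+|(dc)*) — 18 states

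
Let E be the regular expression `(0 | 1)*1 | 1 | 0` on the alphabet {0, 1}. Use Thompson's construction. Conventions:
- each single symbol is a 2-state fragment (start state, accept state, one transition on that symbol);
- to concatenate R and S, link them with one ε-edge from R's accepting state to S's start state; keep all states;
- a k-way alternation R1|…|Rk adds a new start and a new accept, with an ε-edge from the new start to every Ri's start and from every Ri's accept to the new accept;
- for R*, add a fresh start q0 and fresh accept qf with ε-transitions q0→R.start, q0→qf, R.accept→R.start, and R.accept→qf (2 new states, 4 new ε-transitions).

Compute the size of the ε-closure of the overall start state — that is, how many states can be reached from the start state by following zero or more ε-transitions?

Work bottom-up. For each fragment F, track |ε-closure(F.start)| and whether F's accept lies in that closure (i.e. whether F accepts ε). A single-symbol fragment has closure size 1 and does not accept ε.
  0 | 1 : new start ε-reaches every alternative's start; none of them accept ε, so the new accept is not reached: |closure| = 1 + 1 + 1 = 3
  (0 | 1)* : |closure| = 1 (new start) + 3 (body) + 1 (new accept) = 5
  (0 | 1)*1 : |closure| = 5 + 1 = 6 (closure spills across the concat boundary because the left factor accepts ε)
  (0 | 1)*1 | 1 | 0 : new start ε-reaches every alternative's start; none of them accept ε, so the new accept is not reached: |closure| = 1 + 6 + 1 + 1 = 9

9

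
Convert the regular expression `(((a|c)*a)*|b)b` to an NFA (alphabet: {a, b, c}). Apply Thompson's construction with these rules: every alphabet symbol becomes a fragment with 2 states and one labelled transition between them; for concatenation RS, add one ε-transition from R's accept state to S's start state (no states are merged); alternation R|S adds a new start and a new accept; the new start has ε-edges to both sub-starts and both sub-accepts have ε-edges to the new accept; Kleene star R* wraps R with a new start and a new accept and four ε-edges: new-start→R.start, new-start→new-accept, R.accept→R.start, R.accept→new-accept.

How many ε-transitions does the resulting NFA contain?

18

Per subexpression:
Each of the 5 symbol leaves contributes 0 ε-transitions.
  a|c = 4 ε-transitions
  (a|c)* = 8 ε-transitions
  (a|c)*a = 9 ε-transitions
  ((a|c)*a)* = 13 ε-transitions
  ((a|c)*a)*|b = 17 ε-transitions
  (((a|c)*a)*|b)b = 18 ε-transitions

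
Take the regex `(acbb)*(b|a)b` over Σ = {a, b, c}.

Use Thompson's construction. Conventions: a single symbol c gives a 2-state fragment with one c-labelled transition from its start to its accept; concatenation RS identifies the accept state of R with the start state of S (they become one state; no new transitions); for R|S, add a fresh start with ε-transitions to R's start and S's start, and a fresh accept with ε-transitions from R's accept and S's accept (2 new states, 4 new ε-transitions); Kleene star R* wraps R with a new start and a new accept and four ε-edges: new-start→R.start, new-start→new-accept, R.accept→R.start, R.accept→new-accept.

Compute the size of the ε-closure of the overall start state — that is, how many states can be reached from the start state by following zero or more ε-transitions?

Let C(F) = |ε-closure(F.start)| within fragment F, and note whether F accepts ε. Symbol fragments have C = 1 and do not accept ε. Then:
  acbb — same as the first factor's closure: |ε-closure| = 1
  (acbb)* — the star's fresh start ε-reaches both the body's start and the fresh accept: |ε-closure| = 2 + 1 = 3
  b|a — new start ε-reaches every alternative's start; none of them accept ε, so the new accept is not reached: |ε-closure| = 1 + 1 + 1 = 3
  (acbb)*(b|a)b — the left operand accepts ε, so the closure extends into the next operand (the shared merged state is already counted); |ε-closure| = 3 + (3−1) = 5

5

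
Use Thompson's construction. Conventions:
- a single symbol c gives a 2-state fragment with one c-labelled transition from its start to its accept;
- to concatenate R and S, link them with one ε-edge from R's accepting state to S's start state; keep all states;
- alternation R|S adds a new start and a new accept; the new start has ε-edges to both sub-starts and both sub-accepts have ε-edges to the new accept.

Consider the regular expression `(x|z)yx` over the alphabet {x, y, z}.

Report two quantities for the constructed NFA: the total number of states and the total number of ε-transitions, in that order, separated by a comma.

10, 6

Recursing over subexpressions:
Each of the 4 symbol leaves contributes 2 states and 0 ε-transitions.
  x|z → 6 states, 4 ε-transitions
  (x|z)yx → 10 states, 6 ε-transitions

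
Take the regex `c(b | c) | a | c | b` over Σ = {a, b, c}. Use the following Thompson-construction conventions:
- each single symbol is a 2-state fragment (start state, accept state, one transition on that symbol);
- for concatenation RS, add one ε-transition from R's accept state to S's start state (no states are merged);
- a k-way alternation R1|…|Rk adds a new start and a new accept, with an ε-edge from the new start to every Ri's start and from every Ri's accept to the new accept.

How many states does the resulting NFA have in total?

16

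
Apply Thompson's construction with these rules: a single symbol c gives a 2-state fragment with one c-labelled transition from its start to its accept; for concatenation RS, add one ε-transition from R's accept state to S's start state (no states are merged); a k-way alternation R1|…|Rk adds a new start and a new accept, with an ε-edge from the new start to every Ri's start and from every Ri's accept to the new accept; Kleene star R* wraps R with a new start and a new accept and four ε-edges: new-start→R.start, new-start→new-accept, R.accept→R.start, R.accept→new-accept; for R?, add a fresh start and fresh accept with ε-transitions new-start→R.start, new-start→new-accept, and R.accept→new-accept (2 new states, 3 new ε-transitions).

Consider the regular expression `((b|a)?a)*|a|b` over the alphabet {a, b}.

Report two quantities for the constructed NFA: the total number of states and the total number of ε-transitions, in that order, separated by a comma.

18, 18

Building bottom-up:
Each of the 5 symbol leaves contributes 2 states and 0 ε-transitions.
  b|a : 6 states, 4 ε-transitions
  (b|a)? : 8 states, 7 ε-transitions
  (b|a)?a : 10 states, 8 ε-transitions
  ((b|a)?a)* : 12 states, 12 ε-transitions
  ((b|a)?a)*|a|b : 18 states, 18 ε-transitions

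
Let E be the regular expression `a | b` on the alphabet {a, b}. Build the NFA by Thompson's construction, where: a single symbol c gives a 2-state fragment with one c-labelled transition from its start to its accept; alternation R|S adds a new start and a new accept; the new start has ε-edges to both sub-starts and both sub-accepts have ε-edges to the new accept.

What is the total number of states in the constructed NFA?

Recursing over subexpressions:
Each of the 2 symbol leaves contributes a 2-state fragment.
  a | b = 6 states

6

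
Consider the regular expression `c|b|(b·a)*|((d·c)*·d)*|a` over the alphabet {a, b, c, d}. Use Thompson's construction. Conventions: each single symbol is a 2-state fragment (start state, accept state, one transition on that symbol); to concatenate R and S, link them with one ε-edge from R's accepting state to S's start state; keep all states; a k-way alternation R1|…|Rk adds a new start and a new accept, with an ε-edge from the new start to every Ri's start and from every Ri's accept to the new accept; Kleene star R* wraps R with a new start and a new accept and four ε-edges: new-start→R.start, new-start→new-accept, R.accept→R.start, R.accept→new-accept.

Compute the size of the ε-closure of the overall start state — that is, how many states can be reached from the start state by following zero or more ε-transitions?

14

Work bottom-up. For each fragment F, track |ε-closure(F.start)| and whether F's accept lies in that closure (i.e. whether F accepts ε). A single-symbol fragment has closure size 1 and does not accept ε.
  b·a → |closure| equals the left operand's closure size = 1 (its accept is not ε-reachable, so the closure stops there)
  (b·a)* → new start has ε-edges to the inner start and to the new accept, so |closure| = 2 + 1 = 3
  d·c → |closure| equals the left operand's closure size = 1 (its accept is not ε-reachable, so the closure stops there)
  (d·c)* → |closure| = 1 (new start) + 1 (body) + 1 (new accept) = 3
  (d·c)*·d → the left operand accepts ε, so the closure extends into the next operand (via the concat ε-link); |closure| = 3 + 1 = 4
  ((d·c)*·d)* → new start has ε-edges to the inner start and to the new accept, so |closure| = 2 + 4 = 6
  c|b|(b·a)*|((d·c)*·d)*|a → new start ε-reaches every alternative's start; at least one alternative accepts ε, so the union's new accept is reached too: |closure| = 1 + 1 + 1 + 3 + 6 + 1 + 1 = 14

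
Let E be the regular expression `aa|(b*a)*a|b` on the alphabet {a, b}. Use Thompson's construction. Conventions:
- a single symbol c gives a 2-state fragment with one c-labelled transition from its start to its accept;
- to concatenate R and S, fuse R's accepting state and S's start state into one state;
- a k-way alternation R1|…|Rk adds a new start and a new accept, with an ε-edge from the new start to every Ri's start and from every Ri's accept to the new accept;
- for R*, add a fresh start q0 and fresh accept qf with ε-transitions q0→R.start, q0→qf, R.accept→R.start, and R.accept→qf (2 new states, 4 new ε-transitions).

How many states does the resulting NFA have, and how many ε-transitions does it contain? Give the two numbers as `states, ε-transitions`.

Recursing over subexpressions:
Each of the 6 symbol leaves contributes 2 states and 0 ε-transitions.
  aa = 3 states, 0 ε-transitions
  b* = 4 states, 4 ε-transitions
  b*a = 5 states, 4 ε-transitions
  (b*a)* = 7 states, 8 ε-transitions
  (b*a)*a = 8 states, 8 ε-transitions
  aa|(b*a)*a|b = 15 states, 14 ε-transitions

15, 14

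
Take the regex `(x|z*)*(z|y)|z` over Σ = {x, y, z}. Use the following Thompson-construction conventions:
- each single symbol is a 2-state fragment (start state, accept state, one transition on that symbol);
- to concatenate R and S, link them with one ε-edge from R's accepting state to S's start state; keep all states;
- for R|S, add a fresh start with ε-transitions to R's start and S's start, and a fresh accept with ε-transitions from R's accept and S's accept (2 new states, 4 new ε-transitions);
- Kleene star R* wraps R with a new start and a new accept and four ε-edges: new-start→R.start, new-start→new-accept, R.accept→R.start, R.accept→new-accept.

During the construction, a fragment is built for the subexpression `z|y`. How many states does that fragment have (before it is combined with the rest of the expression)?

6

Fragment for `z|y`:
Each of the 2 symbol leaves contributes a 2-state fragment.
  z|y : 6 states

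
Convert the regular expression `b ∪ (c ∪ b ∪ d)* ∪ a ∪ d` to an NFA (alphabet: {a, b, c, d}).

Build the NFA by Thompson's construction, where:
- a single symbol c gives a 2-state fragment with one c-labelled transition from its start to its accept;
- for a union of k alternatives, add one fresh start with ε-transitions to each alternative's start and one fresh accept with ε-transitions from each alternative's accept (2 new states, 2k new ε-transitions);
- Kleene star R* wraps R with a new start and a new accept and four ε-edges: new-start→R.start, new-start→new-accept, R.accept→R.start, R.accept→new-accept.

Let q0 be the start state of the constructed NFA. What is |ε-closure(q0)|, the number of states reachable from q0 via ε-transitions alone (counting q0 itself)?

11

Work bottom-up. For each fragment F, track |ε-closure(F.start)| and whether F's accept lies in that closure (i.e. whether F accepts ε). A single-symbol fragment has closure size 1 and does not accept ε.
  c ∪ b ∪ d → new start ε-reaches every alternative's start; none of them accept ε, so the new accept is not reached: |closure| = 1 + 1 + 1 + 1 = 4
  (c ∪ b ∪ d)* → |closure| = 1 (new start) + 4 (body) + 1 (new accept) = 6
  b ∪ (c ∪ b ∪ d)* ∪ a ∪ d → new start ε-reaches every alternative's start; at least one alternative accepts ε, so the union's new accept is reached too: |closure| = 1 + 1 + 6 + 1 + 1 + 1 = 11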